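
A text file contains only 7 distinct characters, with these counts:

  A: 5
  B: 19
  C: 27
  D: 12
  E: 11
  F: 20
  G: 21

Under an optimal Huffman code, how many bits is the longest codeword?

4

Merge the two lowest-weight nodes at each step:
merge A(5) and E(11): 16
merge D(12) and 16: 28
merge B(19) and F(20): 39
merge G(21) and C(27): 48
merge 28 and 39: 67
merge 48 and 67: 115
Maximum depth reached is 4.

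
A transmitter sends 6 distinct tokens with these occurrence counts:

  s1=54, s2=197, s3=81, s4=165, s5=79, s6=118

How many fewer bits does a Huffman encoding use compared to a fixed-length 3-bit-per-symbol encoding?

362

Fixed-length: 3 bits × 694 symbols = 2082 bits.
Huffman merges:
merge s1(54) and s5(79): 133
merge s3(81) and s6(118): 199
merge 133 and s4(165): 298
merge s2(197) and 199: 396
merge 298 and 396: 694
Huffman total = 133 + 199 + 298 + 396 + 694 = 1720 bits.
Saving = 2082 − 1720 = 362 bits.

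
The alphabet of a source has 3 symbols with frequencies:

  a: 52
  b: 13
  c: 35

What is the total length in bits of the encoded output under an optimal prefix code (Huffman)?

Greedily combine the two least-frequent nodes:
combine b(13), c(35) → 48
combine 48, a(52) → 100
Each symbol's bit-cost is frequency × depth; summing gives 148 bits (equivalently 48 + 100).

148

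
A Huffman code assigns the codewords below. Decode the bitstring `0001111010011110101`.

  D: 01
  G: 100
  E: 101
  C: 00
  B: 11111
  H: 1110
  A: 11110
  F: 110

Read left to right; each codeword is recognised as soon as it completes (prefix code):
  00→C | 01→D | 1110→H | 100→G | 11110→A | 101→E
Decoded message: CDHGAE

CDHGAE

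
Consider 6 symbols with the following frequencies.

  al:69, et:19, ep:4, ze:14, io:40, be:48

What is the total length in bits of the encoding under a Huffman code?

443

Merge the two smallest weights repeatedly:
merge ep(4) and ze(14): 18
merge 18 and et(19): 37
merge 37 and io(40): 77
merge be(48) and al(69): 117
merge 77 and 117: 194
Each symbol's bit-cost is frequency × depth; summing gives 443 bits (equivalently 18 + 37 + 77 + 117 + 194).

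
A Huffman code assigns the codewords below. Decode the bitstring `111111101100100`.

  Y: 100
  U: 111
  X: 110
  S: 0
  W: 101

Read left to right; each codeword is recognised as soon as it completes (prefix code):
  111→U | 111→U | 101→W | 100→Y | 100→Y
Decoded message: UUWYY

UUWYY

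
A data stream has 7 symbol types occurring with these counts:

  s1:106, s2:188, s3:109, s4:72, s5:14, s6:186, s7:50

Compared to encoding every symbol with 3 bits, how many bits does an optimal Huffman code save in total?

310

Fixed-length: 3 bits × 725 symbols = 2175 bits.
Huffman merges:
combine s5(14), s7(50) → 64
combine 64, s4(72) → 136
combine s1(106), s3(109) → 215
combine 136, s6(186) → 322
combine s2(188), 215 → 403
combine 322, 403 → 725
Huffman total = 64 + 136 + 215 + 322 + 403 + 725 = 1865 bits.
Saving = 2175 − 1865 = 310 bits.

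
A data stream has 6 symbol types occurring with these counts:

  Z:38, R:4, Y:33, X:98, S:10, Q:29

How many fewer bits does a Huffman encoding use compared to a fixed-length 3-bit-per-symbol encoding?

182

Fixed-length: 3 bits × 212 symbols = 636 bits.
Huffman merges:
combine R(4), S(10) → 14
combine 14, Q(29) → 43
combine Y(33), Z(38) → 71
combine 43, 71 → 114
combine X(98), 114 → 212
Huffman total = 14 + 43 + 71 + 114 + 212 = 454 bits.
Saving = 636 − 454 = 182 bits.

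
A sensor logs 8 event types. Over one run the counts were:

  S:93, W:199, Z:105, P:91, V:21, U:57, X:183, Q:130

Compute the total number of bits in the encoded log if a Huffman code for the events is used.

2502

Merge the two smallest weights repeatedly:
V(21) + U(57) → 78
78 + P(91) → 169
S(93) + Z(105) → 198
Q(130) + 169 → 299
X(183) + 198 → 381
W(199) + 299 → 498
381 + 498 → 879
Each symbol's bit-cost is frequency × depth; summing gives 2502 bits (equivalently 78 + 169 + 198 + 299 + 381 + 498 + 879).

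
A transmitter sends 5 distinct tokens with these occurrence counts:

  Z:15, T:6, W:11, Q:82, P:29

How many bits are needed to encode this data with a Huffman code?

253

Greedily combine the two least-frequent nodes:
merge T(6) and W(11): 17
merge Z(15) and 17: 32
merge P(29) and 32: 61
merge 61 and Q(82): 143
Total encoded bits = sum of merged weights = 17 + 32 + 61 + 143 = 253.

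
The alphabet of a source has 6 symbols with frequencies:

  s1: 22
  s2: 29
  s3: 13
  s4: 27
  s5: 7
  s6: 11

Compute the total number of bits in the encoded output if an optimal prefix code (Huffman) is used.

Build the Huffman tree bottom-up:
s5(7) + s6(11) → 18
s3(13) + 18 → 31
s1(22) + s4(27) → 49
s2(29) + 31 → 60
49 + 60 → 109
The encoded length is the sum of every internal node's weight: 18 + 31 + 49 + 60 + 109 = 267 bits.

267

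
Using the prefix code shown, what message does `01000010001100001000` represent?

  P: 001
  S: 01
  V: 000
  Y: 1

Read left to right; each codeword is recognised as soon as it completes (prefix code):
  01→S | 000→V | 01→S | 000→V | 1→Y | 1→Y | 000→V | 01→S | 000→V
Decoded message: SVSVYYVSV

SVSVYYVSV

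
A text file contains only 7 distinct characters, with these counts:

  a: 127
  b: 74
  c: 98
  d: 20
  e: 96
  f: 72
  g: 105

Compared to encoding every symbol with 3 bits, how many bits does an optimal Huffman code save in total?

Fixed-length: 3 bits × 592 symbols = 1776 bits.
Huffman merges:
combine d(20), f(72) → 92
combine b(74), 92 → 166
combine e(96), c(98) → 194
combine g(105), a(127) → 232
combine 166, 194 → 360
combine 232, 360 → 592
Huffman total = 92 + 166 + 194 + 232 + 360 + 592 = 1636 bits.
Saving = 1776 − 1636 = 140 bits.

140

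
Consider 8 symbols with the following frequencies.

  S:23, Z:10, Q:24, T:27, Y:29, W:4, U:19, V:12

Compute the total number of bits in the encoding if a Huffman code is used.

428

Greedily combine the two least-frequent nodes:
merge W(4) and Z(10): 14
merge V(12) and 14: 26
merge U(19) and S(23): 42
merge Q(24) and 26: 50
merge T(27) and Y(29): 56
merge 42 and 50: 92
merge 56 and 92: 148
Each symbol's bit-cost is frequency × depth; summing gives 428 bits (equivalently 14 + 26 + 42 + 50 + 56 + 92 + 148).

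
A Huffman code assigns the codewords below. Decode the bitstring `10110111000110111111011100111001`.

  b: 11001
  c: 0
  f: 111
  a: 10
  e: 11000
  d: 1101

adedfdbb

Read left to right; each codeword is recognised as soon as it completes (prefix code):
  10→a | 1101→d | 11000→e | 1101→d | 111→f | 1101→d | 11001→b | 11001→b
Decoded message: adedfdbb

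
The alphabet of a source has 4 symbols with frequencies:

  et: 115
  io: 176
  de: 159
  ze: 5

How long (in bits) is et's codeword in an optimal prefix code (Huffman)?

3

Build the tree from the bottom:
combine ze(5), et(115) → 120
combine 120, de(159) → 279
combine io(176), 279 → 455
et sits 3 levels below the root, so its codeword is 3 bits.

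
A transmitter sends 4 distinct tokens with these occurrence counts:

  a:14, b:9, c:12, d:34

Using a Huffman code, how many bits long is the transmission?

125

Build the Huffman tree bottom-up:
b(9) + c(12) → 21
a(14) + 21 → 35
d(34) + 35 → 69
Each symbol's bit-cost is frequency × depth; summing gives 125 bits (equivalently 21 + 35 + 69).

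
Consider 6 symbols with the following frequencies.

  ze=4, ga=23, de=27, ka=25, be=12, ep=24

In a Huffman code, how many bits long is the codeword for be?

Huffman merges, smallest pair first:
merge ze(4) and be(12): 16
merge 16 and ga(23): 39
merge ep(24) and ka(25): 49
merge de(27) and 39: 66
merge 49 and 66: 115
The subtree containing be is merged 4 times, so code length = 4.

4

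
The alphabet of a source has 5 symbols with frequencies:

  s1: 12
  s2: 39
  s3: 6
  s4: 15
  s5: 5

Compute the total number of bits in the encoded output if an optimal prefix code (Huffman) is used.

Merge the two smallest weights repeatedly:
merge s5(5) and s3(6): 11
merge 11 and s1(12): 23
merge s4(15) and 23: 38
merge 38 and s2(39): 77
Total encoded bits = sum of merged weights = 11 + 23 + 38 + 77 = 149.

149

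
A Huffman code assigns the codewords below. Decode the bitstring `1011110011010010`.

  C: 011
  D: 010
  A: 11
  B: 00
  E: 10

EAABADD

Read left to right; each codeword is recognised as soon as it completes (prefix code):
  10→E | 11→A | 11→A | 00→B | 11→A | 010→D | 010→D
Decoded message: EAABADD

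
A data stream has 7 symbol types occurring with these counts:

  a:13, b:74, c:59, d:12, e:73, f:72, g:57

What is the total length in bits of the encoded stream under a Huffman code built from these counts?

Merge the two smallest weights repeatedly:
combine d(12), a(13) → 25
combine 25, g(57) → 82
combine c(59), f(72) → 131
combine e(73), b(74) → 147
combine 82, 131 → 213
combine 147, 213 → 360
The encoded length is the sum of every internal node's weight: 25 + 82 + 131 + 147 + 213 + 360 = 958 bits.

958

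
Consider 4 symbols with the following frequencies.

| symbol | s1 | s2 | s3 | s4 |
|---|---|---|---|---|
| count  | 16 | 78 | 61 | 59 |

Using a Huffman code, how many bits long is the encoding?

425

Greedily combine the two least-frequent nodes:
combine s1(16), s4(59) → 75
combine s3(61), 75 → 136
combine s2(78), 136 → 214
Each symbol's bit-cost is frequency × depth; summing gives 425 bits (equivalently 75 + 136 + 214).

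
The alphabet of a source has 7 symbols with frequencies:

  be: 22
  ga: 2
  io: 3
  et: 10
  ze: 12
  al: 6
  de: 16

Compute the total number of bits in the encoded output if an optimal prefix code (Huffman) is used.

179

Build the Huffman tree bottom-up:
combine ga(2), io(3) → 5
combine 5, al(6) → 11
combine et(10), 11 → 21
combine ze(12), de(16) → 28
combine 21, be(22) → 43
combine 28, 43 → 71
The encoded length is the sum of every internal node's weight: 5 + 11 + 21 + 28 + 43 + 71 = 179 bits.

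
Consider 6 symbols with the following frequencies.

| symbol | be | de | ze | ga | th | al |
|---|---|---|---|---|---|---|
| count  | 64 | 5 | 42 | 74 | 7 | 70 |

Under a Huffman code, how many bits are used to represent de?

4

Huffman merges, smallest pair first:
combine de(5), th(7) → 12
combine 12, ze(42) → 54
combine 54, be(64) → 118
combine al(70), ga(74) → 144
combine 118, 144 → 262
de's leaf is at depth 4, giving a 4-bit codeword.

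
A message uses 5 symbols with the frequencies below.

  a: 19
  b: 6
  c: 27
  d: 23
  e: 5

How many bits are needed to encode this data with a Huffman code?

171

Build the Huffman tree bottom-up:
combine e(5), b(6) → 11
combine 11, a(19) → 30
combine d(23), c(27) → 50
combine 30, 50 → 80
Each symbol's bit-cost is frequency × depth; summing gives 171 bits (equivalently 11 + 30 + 50 + 80).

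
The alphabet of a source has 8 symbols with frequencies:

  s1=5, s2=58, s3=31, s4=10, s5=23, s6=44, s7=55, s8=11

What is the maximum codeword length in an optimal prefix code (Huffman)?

5

Merge the two lowest-weight nodes at each step:
merge s1(5) and s4(10): 15
merge s8(11) and 15: 26
merge s5(23) and 26: 49
merge s3(31) and s6(44): 75
merge 49 and s7(55): 104
merge s2(58) and 75: 133
merge 104 and 133: 237
The rarest symbols sit at the bottom; the longest codeword is 5 bits.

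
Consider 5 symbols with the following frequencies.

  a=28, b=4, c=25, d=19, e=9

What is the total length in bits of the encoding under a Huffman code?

183

Build the Huffman tree bottom-up:
combine b(4), e(9) → 13
combine 13, d(19) → 32
combine c(25), a(28) → 53
combine 32, 53 → 85
The encoded length is the sum of every internal node's weight: 13 + 32 + 53 + 85 = 183 bits.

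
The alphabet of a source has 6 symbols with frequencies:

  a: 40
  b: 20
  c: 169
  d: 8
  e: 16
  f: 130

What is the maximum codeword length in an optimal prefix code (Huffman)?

5

Merge the two lowest-weight nodes at each step:
combine d(8), e(16) → 24
combine b(20), 24 → 44
combine a(40), 44 → 84
combine 84, f(130) → 214
combine c(169), 214 → 383
Maximum depth reached is 5.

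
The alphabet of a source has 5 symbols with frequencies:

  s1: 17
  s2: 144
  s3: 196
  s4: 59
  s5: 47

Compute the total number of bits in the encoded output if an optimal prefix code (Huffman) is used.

917

Merge the two smallest weights repeatedly:
combine s1(17), s5(47) → 64
combine s4(59), 64 → 123
combine 123, s2(144) → 267
combine s3(196), 267 → 463
The encoded length is the sum of every internal node's weight: 64 + 123 + 267 + 463 = 917 bits.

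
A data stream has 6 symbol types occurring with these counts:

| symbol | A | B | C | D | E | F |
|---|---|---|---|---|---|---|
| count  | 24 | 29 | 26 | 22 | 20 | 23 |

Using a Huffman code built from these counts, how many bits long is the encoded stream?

Greedily combine the two least-frequent nodes:
combine E(20), D(22) → 42
combine F(23), A(24) → 47
combine C(26), B(29) → 55
combine 42, 47 → 89
combine 55, 89 → 144
The encoded length is the sum of every internal node's weight: 42 + 47 + 55 + 89 + 144 = 377 bits.

377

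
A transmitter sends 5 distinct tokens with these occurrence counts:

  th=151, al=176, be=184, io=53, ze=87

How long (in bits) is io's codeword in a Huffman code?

3

Repeatedly merge the two smallest:
io(53) + ze(87) → 140
140 + th(151) → 291
al(176) + be(184) → 360
291 + 360 → 651
io sits 3 levels below the root, so its codeword is 3 bits.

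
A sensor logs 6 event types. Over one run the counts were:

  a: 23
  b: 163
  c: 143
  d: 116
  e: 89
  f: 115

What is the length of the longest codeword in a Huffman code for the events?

4

Merge the two lowest-weight nodes at each step:
merge a(23) and e(89): 112
merge 112 and f(115): 227
merge d(116) and c(143): 259
merge b(163) and 227: 390
merge 259 and 390: 649
Maximum depth reached is 4.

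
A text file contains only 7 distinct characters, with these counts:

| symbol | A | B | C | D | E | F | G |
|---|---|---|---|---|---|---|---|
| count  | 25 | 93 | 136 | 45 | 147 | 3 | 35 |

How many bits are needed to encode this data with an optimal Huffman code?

Merge the two smallest weights repeatedly:
F(3) + A(25) → 28
28 + G(35) → 63
D(45) + 63 → 108
B(93) + 108 → 201
C(136) + E(147) → 283
201 + 283 → 484
Each symbol's bit-cost is frequency × depth; summing gives 1167 bits (equivalently 28 + 63 + 108 + 201 + 283 + 484).

1167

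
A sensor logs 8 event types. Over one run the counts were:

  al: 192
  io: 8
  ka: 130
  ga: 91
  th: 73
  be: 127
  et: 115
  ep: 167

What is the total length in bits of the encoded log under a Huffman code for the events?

Greedily combine the two least-frequent nodes:
io(8) + th(73) → 81
81 + ga(91) → 172
et(115) + be(127) → 242
ka(130) + ep(167) → 297
172 + al(192) → 364
242 + 297 → 539
364 + 539 → 903
The encoded length is the sum of every internal node's weight: 81 + 172 + 242 + 297 + 364 + 539 + 903 = 2598 bits.

2598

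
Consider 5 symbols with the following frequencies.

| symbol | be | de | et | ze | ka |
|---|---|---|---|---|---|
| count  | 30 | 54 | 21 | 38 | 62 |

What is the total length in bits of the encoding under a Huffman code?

461

Build the Huffman tree bottom-up:
combine et(21), be(30) → 51
combine ze(38), 51 → 89
combine de(54), ka(62) → 116
combine 89, 116 → 205
Total encoded bits = sum of merged weights = 51 + 89 + 116 + 205 = 461.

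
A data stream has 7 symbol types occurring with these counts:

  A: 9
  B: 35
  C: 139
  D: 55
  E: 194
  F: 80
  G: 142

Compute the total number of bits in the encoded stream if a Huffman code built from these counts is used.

1630

Merge the two smallest weights repeatedly:
A(9) + B(35) → 44
44 + D(55) → 99
F(80) + 99 → 179
C(139) + G(142) → 281
179 + E(194) → 373
281 + 373 → 654
Each symbol's bit-cost is frequency × depth; summing gives 1630 bits (equivalently 44 + 99 + 179 + 281 + 373 + 654).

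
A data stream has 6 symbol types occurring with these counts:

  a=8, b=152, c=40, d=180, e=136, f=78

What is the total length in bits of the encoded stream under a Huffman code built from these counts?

Greedily combine the two least-frequent nodes:
combine a(8), c(40) → 48
combine 48, f(78) → 126
combine 126, e(136) → 262
combine b(152), d(180) → 332
combine 262, 332 → 594
The encoded length is the sum of every internal node's weight: 48 + 126 + 262 + 332 + 594 = 1362 bits.

1362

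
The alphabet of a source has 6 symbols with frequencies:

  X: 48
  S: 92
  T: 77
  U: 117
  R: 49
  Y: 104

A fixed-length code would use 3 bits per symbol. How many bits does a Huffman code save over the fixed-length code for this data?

Fixed-length: 3 bits × 487 symbols = 1461 bits.
Huffman merges:
X(48) + R(49) → 97
T(77) + S(92) → 169
97 + Y(104) → 201
U(117) + 169 → 286
201 + 286 → 487
Huffman total = 97 + 169 + 201 + 286 + 487 = 1240 bits.
Saving = 1461 − 1240 = 221 bits.

221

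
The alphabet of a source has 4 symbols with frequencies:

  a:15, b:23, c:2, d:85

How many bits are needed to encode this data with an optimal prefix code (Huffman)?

Merge the two smallest weights repeatedly:
merge c(2) and a(15): 17
merge 17 and b(23): 40
merge 40 and d(85): 125
Each symbol's bit-cost is frequency × depth; summing gives 182 bits (equivalently 17 + 40 + 125).

182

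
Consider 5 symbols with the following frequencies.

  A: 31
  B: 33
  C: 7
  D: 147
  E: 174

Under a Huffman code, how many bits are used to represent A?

Huffman merges, smallest pair first:
merge C(7) and A(31): 38
merge B(33) and 38: 71
merge 71 and D(147): 218
merge E(174) and 218: 392
The subtree containing A is merged 4 times, so code length = 4.

4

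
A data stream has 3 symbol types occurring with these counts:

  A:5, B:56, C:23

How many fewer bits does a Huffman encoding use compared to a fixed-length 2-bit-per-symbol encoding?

56

Fixed-length: 2 bits × 84 symbols = 168 bits.
Huffman merges:
combine A(5), C(23) → 28
combine 28, B(56) → 84
Huffman total = 28 + 84 = 112 bits.
Saving = 168 − 112 = 56 bits.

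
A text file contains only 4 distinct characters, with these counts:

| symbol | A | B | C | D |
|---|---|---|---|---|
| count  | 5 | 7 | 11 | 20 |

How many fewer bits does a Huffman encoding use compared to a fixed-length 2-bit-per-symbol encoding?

Fixed-length: 2 bits × 43 symbols = 86 bits.
Huffman merges:
merge A(5) and B(7): 12
merge C(11) and 12: 23
merge D(20) and 23: 43
Huffman total = 12 + 23 + 43 = 78 bits.
Saving = 86 − 78 = 8 bits.

8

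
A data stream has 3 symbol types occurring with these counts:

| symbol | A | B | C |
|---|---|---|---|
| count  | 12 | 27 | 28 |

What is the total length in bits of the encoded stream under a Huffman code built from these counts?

Merge the two smallest weights repeatedly:
A(12) + B(27) → 39
C(28) + 39 → 67
Each symbol's bit-cost is frequency × depth; summing gives 106 bits (equivalently 39 + 67).

106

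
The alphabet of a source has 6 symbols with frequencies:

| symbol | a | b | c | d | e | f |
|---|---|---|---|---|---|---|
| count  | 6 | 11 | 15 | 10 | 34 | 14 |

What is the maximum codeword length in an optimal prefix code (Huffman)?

Merge the two lowest-weight nodes at each step:
a(6) + d(10) → 16
b(11) + f(14) → 25
c(15) + 16 → 31
25 + 31 → 56
e(34) + 56 → 90
The first pair merged (a, d) ends up deepest, at depth 4.

4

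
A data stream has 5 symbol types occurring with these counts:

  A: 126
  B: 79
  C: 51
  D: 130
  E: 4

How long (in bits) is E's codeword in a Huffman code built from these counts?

Repeatedly merge the two smallest:
E(4) + C(51) → 55
55 + B(79) → 134
A(126) + D(130) → 256
134 + 256 → 390
The subtree containing E is merged 3 times, so code length = 3.

3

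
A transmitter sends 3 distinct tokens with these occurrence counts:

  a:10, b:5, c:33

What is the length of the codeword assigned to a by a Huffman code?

2

Repeatedly merge the two smallest:
merge b(5) and a(10): 15
merge 15 and c(33): 48
a sits 2 levels below the root, so its codeword is 2 bits.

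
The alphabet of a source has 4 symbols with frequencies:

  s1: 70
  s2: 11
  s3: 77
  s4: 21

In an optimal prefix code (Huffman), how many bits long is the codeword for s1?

2

Repeatedly merge the two smallest:
s2(11) + s4(21) → 32
32 + s1(70) → 102
s3(77) + 102 → 179
The subtree containing s1 is merged 2 times, so code length = 2.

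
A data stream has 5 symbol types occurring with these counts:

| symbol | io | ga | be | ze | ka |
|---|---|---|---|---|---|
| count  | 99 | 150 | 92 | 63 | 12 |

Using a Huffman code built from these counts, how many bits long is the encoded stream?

Build the Huffman tree bottom-up:
ka(12) + ze(63) → 75
75 + be(92) → 167
io(99) + ga(150) → 249
167 + 249 → 416
The encoded length is the sum of every internal node's weight: 75 + 167 + 249 + 416 = 907 bits.

907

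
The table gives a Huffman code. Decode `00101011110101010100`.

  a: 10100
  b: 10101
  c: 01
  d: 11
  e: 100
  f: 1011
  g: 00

gbdbccg

Read left to right; each codeword is recognised as soon as it completes (prefix code):
  00→g | 10101→b | 11→d | 10101→b | 01→c | 01→c | 00→g
Decoded message: gbdbccg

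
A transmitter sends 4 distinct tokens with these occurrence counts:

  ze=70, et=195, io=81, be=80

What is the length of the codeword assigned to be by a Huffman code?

Build the tree from the bottom:
combine ze(70), be(80) → 150
combine io(81), 150 → 231
combine et(195), 231 → 426
be sits 3 levels below the root, so its codeword is 3 bits.

3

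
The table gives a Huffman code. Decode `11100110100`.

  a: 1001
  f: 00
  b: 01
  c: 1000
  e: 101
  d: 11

daef

Read left to right; each codeword is recognised as soon as it completes (prefix code):
  11→d | 1001→a | 101→e | 00→f
Decoded message: daef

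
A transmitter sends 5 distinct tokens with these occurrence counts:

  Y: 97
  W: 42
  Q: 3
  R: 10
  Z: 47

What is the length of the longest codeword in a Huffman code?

Merge the two lowest-weight nodes at each step:
merge Q(3) and R(10): 13
merge 13 and W(42): 55
merge Z(47) and 55: 102
merge Y(97) and 102: 199
Maximum depth reached is 4.

4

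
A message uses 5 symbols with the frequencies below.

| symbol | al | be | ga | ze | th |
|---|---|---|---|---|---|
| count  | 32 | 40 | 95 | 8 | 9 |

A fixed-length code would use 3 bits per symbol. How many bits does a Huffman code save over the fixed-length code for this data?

Fixed-length: 3 bits × 184 symbols = 552 bits.
Huffman merges:
ze(8) + th(9) → 17
17 + al(32) → 49
be(40) + 49 → 89
89 + ga(95) → 184
Huffman total = 17 + 49 + 89 + 184 = 339 bits.
Saving = 552 − 339 = 213 bits.

213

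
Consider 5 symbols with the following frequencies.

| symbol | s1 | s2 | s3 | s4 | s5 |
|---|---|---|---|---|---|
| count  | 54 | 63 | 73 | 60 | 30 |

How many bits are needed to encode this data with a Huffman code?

644

Merge the two smallest weights repeatedly:
merge s5(30) and s1(54): 84
merge s4(60) and s2(63): 123
merge s3(73) and 84: 157
merge 123 and 157: 280
The encoded length is the sum of every internal node's weight: 84 + 123 + 157 + 280 = 644 bits.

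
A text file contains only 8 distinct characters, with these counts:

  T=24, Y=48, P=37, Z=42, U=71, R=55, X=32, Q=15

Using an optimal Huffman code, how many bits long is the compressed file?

940

Greedily combine the two least-frequent nodes:
merge Q(15) and T(24): 39
merge X(32) and P(37): 69
merge 39 and Z(42): 81
merge Y(48) and R(55): 103
merge 69 and U(71): 140
merge 81 and 103: 184
merge 140 and 184: 324
The encoded length is the sum of every internal node's weight: 39 + 69 + 81 + 103 + 140 + 184 + 324 = 940 bits.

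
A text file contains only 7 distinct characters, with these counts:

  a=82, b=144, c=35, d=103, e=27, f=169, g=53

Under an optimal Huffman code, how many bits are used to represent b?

2

Repeatedly merge the two smallest:
combine e(27), c(35) → 62
combine g(53), 62 → 115
combine a(82), d(103) → 185
combine 115, b(144) → 259
combine f(169), 185 → 354
combine 259, 354 → 613
b's leaf is at depth 2, giving a 2-bit codeword.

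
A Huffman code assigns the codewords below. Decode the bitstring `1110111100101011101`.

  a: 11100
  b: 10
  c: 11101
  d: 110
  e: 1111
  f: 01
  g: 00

Read left to right; each codeword is recognised as soon as it completes (prefix code):
  11101→c | 11100→a | 10→b | 10→b | 11101→c
Decoded message: cabbc

cabbc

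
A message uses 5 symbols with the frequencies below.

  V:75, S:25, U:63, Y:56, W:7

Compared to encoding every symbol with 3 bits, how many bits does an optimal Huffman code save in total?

Fixed-length: 3 bits × 226 symbols = 678 bits.
Huffman merges:
combine W(7), S(25) → 32
combine 32, Y(56) → 88
combine U(63), V(75) → 138
combine 88, 138 → 226
Huffman total = 32 + 88 + 138 + 226 = 484 bits.
Saving = 678 − 484 = 194 bits.

194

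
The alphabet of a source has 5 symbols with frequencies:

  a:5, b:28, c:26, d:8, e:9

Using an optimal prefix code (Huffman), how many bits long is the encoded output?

159

Build the Huffman tree bottom-up:
merge a(5) and d(8): 13
merge e(9) and 13: 22
merge 22 and c(26): 48
merge b(28) and 48: 76
Each symbol's bit-cost is frequency × depth; summing gives 159 bits (equivalently 13 + 22 + 48 + 76).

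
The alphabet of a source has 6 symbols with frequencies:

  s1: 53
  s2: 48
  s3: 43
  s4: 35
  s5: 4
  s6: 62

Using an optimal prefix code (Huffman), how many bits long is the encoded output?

611

Merge the two smallest weights repeatedly:
combine s5(4), s4(35) → 39
combine 39, s3(43) → 82
combine s2(48), s1(53) → 101
combine s6(62), 82 → 144
combine 101, 144 → 245
Total encoded bits = sum of merged weights = 39 + 82 + 101 + 144 + 245 = 611.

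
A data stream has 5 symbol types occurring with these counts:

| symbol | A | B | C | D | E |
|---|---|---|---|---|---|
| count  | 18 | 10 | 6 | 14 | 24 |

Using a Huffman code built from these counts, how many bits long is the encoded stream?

160

Merge the two smallest weights repeatedly:
merge C(6) and B(10): 16
merge D(14) and 16: 30
merge A(18) and E(24): 42
merge 30 and 42: 72
Each symbol's bit-cost is frequency × depth; summing gives 160 bits (equivalently 16 + 30 + 42 + 72).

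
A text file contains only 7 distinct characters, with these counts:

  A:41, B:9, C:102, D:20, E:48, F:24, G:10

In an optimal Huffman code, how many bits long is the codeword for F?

3

Repeatedly merge the two smallest:
merge B(9) and G(10): 19
merge 19 and D(20): 39
merge F(24) and 39: 63
merge A(41) and E(48): 89
merge 63 and 89: 152
merge C(102) and 152: 254
F's leaf is at depth 3, giving a 3-bit codeword.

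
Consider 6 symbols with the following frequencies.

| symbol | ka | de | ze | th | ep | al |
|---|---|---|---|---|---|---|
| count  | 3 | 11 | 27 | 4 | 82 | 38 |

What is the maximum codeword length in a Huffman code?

Merge the two lowest-weight nodes at each step:
combine ka(3), th(4) → 7
combine 7, de(11) → 18
combine 18, ze(27) → 45
combine al(38), 45 → 83
combine ep(82), 83 → 165
The rarest symbols sit at the bottom; the longest codeword is 5 bits.

5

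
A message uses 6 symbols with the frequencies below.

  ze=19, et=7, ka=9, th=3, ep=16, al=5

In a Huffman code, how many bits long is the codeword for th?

4

Huffman merges, smallest pair first:
combine th(3), al(5) → 8
combine et(7), 8 → 15
combine ka(9), 15 → 24
combine ep(16), ze(19) → 35
combine 24, 35 → 59
The subtree containing th is merged 4 times, so code length = 4.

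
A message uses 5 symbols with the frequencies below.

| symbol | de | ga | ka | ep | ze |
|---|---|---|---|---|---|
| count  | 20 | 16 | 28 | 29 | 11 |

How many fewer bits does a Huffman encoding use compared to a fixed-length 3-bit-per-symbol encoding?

Fixed-length: 3 bits × 104 symbols = 312 bits.
Huffman merges:
merge ze(11) and ga(16): 27
merge de(20) and 27: 47
merge ka(28) and ep(29): 57
merge 47 and 57: 104
Huffman total = 27 + 47 + 57 + 104 = 235 bits.
Saving = 312 − 235 = 77 bits.

77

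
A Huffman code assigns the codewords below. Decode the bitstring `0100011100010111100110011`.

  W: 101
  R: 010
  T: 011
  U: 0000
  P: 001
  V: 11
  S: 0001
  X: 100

Read left to right; each codeword is recognised as soon as it completes (prefix code):
  010→R | 001→P | 11→V | 0001→S | 011→T | 11→V | 001→P | 100→X | 11→V
Decoded message: RPVSTVPXV

RPVSTVPXV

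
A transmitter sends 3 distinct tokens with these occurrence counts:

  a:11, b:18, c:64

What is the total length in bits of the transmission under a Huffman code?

122

Build the Huffman tree bottom-up:
combine a(11), b(18) → 29
combine 29, c(64) → 93
Total encoded bits = sum of merged weights = 29 + 93 = 122.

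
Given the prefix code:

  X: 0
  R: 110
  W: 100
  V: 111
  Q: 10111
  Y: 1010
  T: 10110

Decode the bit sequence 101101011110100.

TQYX

Read left to right; each codeword is recognised as soon as it completes (prefix code):
  10110→T | 10111→Q | 1010→Y | 0→X
Decoded message: TQYX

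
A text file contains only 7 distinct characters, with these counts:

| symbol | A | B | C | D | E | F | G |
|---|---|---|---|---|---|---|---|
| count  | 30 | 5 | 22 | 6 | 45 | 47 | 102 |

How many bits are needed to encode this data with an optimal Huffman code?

Merge the two smallest weights repeatedly:
B(5) + D(6) → 11
11 + C(22) → 33
A(30) + 33 → 63
E(45) + F(47) → 92
63 + 92 → 155
G(102) + 155 → 257
Each symbol's bit-cost is frequency × depth; summing gives 611 bits (equivalently 11 + 33 + 63 + 92 + 155 + 257).

611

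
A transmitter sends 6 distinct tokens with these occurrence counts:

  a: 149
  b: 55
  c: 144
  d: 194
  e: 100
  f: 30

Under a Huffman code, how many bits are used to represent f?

4

Repeatedly merge the two smallest:
combine f(30), b(55) → 85
combine 85, e(100) → 185
combine c(144), a(149) → 293
combine 185, d(194) → 379
combine 293, 379 → 672
The subtree containing f is merged 4 times, so code length = 4.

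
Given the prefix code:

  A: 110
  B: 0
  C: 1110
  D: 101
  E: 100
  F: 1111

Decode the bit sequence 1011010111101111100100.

DDBFBFEE

Read left to right; each codeword is recognised as soon as it completes (prefix code):
  101→D | 101→D | 0→B | 1111→F | 0→B | 1111→F | 100→E | 100→E
Decoded message: DDBFBFEE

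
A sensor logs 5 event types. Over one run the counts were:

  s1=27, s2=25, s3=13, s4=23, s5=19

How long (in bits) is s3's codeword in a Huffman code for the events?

3

Repeatedly merge the two smallest:
combine s3(13), s5(19) → 32
combine s4(23), s2(25) → 48
combine s1(27), 32 → 59
combine 48, 59 → 107
s3's leaf is at depth 3, giving a 3-bit codeword.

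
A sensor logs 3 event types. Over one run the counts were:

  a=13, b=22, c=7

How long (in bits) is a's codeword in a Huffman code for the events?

Repeatedly merge the two smallest:
combine c(7), a(13) → 20
combine 20, b(22) → 42
a sits 2 levels below the root, so its codeword is 2 bits.

2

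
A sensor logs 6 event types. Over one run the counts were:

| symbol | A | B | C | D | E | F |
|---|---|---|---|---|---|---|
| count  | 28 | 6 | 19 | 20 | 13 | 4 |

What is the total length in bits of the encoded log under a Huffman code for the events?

213

Merge the two smallest weights repeatedly:
merge F(4) and B(6): 10
merge 10 and E(13): 23
merge C(19) and D(20): 39
merge 23 and A(28): 51
merge 39 and 51: 90
Total encoded bits = sum of merged weights = 10 + 23 + 39 + 51 + 90 = 213.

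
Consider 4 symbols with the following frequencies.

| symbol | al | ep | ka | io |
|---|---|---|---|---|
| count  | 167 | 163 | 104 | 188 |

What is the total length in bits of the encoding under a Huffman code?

Greedily combine the two least-frequent nodes:
combine ka(104), ep(163) → 267
combine al(167), io(188) → 355
combine 267, 355 → 622
Each symbol's bit-cost is frequency × depth; summing gives 1244 bits (equivalently 267 + 355 + 622).

1244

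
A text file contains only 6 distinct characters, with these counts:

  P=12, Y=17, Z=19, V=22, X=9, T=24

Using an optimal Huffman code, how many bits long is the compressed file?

Greedily combine the two least-frequent nodes:
merge X(9) and P(12): 21
merge Y(17) and Z(19): 36
merge 21 and V(22): 43
merge T(24) and 36: 60
merge 43 and 60: 103
The encoded length is the sum of every internal node's weight: 21 + 36 + 43 + 60 + 103 = 263 bits.

263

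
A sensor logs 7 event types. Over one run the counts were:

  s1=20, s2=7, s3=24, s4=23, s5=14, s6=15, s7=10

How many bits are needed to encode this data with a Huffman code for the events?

309

Greedily combine the two least-frequent nodes:
s2(7) + s7(10) → 17
s5(14) + s6(15) → 29
17 + s1(20) → 37
s4(23) + s3(24) → 47
29 + 37 → 66
47 + 66 → 113
Total encoded bits = sum of merged weights = 17 + 29 + 37 + 47 + 66 + 113 = 309.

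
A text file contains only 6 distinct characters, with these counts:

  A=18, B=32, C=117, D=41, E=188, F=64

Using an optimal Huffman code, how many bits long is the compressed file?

1028

Build the Huffman tree bottom-up:
A(18) + B(32) → 50
D(41) + 50 → 91
F(64) + 91 → 155
C(117) + 155 → 272
E(188) + 272 → 460
The encoded length is the sum of every internal node's weight: 50 + 91 + 155 + 272 + 460 = 1028 bits.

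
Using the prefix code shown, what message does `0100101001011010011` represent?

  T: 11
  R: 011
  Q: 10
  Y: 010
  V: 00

Read left to right; each codeword is recognised as soon as it completes (prefix code):
  010→Y | 010→Y | 10→Q | 010→Y | 11→T | 010→Y | 011→R
Decoded message: YYQYTYR

YYQYTYR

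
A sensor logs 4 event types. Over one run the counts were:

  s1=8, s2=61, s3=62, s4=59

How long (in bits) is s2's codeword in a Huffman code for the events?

2

Repeatedly merge the two smallest:
s1(8) + s4(59) → 67
s2(61) + s3(62) → 123
67 + 123 → 190
s2's leaf is at depth 2, giving a 2-bit codeword.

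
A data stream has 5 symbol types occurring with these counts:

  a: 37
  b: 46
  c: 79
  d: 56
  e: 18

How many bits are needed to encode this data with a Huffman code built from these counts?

Greedily combine the two least-frequent nodes:
e(18) + a(37) → 55
b(46) + 55 → 101
d(56) + c(79) → 135
101 + 135 → 236
Total encoded bits = sum of merged weights = 55 + 101 + 135 + 236 = 527.

527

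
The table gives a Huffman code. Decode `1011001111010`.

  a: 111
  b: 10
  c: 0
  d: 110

bdcabb

Read left to right; each codeword is recognised as soon as it completes (prefix code):
  10→b | 110→d | 0→c | 111→a | 10→b | 10→b
Decoded message: bdcabb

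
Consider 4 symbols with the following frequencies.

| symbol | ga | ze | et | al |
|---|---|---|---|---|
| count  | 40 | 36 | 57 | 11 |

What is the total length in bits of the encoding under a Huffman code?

Build the Huffman tree bottom-up:
al(11) + ze(36) → 47
ga(40) + 47 → 87
et(57) + 87 → 144
The encoded length is the sum of every internal node's weight: 47 + 87 + 144 = 278 bits.

278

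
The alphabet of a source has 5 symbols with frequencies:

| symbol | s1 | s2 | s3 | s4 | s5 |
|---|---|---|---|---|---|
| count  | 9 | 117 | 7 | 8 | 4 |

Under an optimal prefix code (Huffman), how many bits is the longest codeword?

Merge the two lowest-weight nodes at each step:
combine s5(4), s3(7) → 11
combine s4(8), s1(9) → 17
combine 11, 17 → 28
combine 28, s2(117) → 145
The first pair merged (s5, s3) ends up deepest, at depth 3.

3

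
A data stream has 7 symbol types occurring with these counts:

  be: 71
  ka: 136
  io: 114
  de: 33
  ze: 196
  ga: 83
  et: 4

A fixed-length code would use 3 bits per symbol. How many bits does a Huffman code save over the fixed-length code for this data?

301

Fixed-length: 3 bits × 637 symbols = 1911 bits.
Huffman merges:
merge et(4) and de(33): 37
merge 37 and be(71): 108
merge ga(83) and 108: 191
merge io(114) and ka(136): 250
merge 191 and ze(196): 387
merge 250 and 387: 637
Huffman total = 37 + 108 + 191 + 250 + 387 + 637 = 1610 bits.
Saving = 1911 − 1610 = 301 bits.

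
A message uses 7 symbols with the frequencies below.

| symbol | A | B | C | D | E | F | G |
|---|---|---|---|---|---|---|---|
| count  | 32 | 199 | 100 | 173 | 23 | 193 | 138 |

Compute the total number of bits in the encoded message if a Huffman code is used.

Greedily combine the two least-frequent nodes:
combine E(23), A(32) → 55
combine 55, C(100) → 155
combine G(138), 155 → 293
combine D(173), F(193) → 366
combine B(199), 293 → 492
combine 366, 492 → 858
The encoded length is the sum of every internal node's weight: 55 + 155 + 293 + 366 + 492 + 858 = 2219 bits.

2219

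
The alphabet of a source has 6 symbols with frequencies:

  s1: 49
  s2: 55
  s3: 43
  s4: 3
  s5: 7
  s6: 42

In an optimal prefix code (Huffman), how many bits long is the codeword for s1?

2

Huffman merges, smallest pair first:
combine s4(3), s5(7) → 10
combine 10, s6(42) → 52
combine s3(43), s1(49) → 92
combine 52, s2(55) → 107
combine 92, 107 → 199
The subtree containing s1 is merged 2 times, so code length = 2.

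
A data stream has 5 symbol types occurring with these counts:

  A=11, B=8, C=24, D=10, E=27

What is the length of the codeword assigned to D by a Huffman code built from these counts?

Huffman merges, smallest pair first:
merge B(8) and D(10): 18
merge A(11) and 18: 29
merge C(24) and E(27): 51
merge 29 and 51: 80
D's leaf is at depth 3, giving a 3-bit codeword.

3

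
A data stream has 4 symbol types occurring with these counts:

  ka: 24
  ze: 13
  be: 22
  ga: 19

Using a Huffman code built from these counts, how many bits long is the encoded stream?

Build the Huffman tree bottom-up:
ze(13) + ga(19) → 32
be(22) + ka(24) → 46
32 + 46 → 78
The encoded length is the sum of every internal node's weight: 32 + 46 + 78 = 156 bits.

156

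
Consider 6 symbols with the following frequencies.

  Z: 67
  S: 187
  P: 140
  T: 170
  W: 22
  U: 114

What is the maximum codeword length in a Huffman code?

Merge the two lowest-weight nodes at each step:
combine W(22), Z(67) → 89
combine 89, U(114) → 203
combine P(140), T(170) → 310
combine S(187), 203 → 390
combine 310, 390 → 700
Maximum depth reached is 4.

4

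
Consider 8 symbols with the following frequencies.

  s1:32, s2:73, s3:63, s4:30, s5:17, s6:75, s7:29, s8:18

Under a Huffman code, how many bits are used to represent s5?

4

Build the tree from the bottom:
combine s5(17), s8(18) → 35
combine s7(29), s4(30) → 59
combine s1(32), 35 → 67
combine 59, s3(63) → 122
combine 67, s2(73) → 140
combine s6(75), 122 → 197
combine 140, 197 → 337
s5 sits 4 levels below the root, so its codeword is 4 bits.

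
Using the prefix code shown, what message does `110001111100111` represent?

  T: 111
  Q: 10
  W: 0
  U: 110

Read left to right; each codeword is recognised as soon as it completes (prefix code):
  110→U | 0→W | 0→W | 111→T | 110→U | 0→W | 111→T
Decoded message: UWWTUWT

UWWTUWT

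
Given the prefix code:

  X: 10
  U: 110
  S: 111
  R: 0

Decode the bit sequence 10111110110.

Read left to right; each codeword is recognised as soon as it completes (prefix code):
  10→X | 111→S | 110→U | 110→U
Decoded message: XSUU

XSUU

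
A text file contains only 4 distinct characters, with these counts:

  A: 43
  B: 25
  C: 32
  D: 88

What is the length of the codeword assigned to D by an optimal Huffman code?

Repeatedly merge the two smallest:
combine B(25), C(32) → 57
combine A(43), 57 → 100
combine D(88), 100 → 188
D is a child of the root — depth 1, so its codeword is a single bit.

1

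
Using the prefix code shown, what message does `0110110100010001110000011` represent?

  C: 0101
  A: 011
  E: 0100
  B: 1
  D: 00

AAEEABDDA

Read left to right; each codeword is recognised as soon as it completes (prefix code):
  011→A | 011→A | 0100→E | 0100→E | 011→A | 1→B | 00→D | 00→D | 011→A
Decoded message: AAEEABDDA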